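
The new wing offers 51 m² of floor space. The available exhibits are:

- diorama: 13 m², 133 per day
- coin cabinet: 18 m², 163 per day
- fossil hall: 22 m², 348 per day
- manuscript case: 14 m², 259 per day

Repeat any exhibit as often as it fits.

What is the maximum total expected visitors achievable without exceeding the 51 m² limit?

By expected visitors per m²: manuscript case 18.50, fossil hall 15.82, diorama 10.23 lead.
The ratio heuristic lands on 3×manuscript case (777) but leaves 9 m² idle.
The 14 m² tied up in manuscript case is better spent on fossil hall — total rises to 866 (50 m²).
Every other selection either busts 51 m² or fails to beat 866.

866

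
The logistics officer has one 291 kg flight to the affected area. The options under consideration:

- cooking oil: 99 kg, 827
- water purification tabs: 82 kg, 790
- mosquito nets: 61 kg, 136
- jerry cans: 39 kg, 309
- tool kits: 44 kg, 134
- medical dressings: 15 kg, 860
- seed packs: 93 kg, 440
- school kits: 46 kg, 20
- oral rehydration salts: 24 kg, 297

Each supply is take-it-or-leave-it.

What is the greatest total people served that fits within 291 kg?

3083

Ranking by ratio (people served/kg): medical dressings 57.33, oral rehydration salts 12.38, water purification tabs 9.63, cooking oil 8.35.
Cooking oil + water purification tabs + jerry cans + medical dressings + oral rehydration salts uses 259 of the 291 kg and totals 3083.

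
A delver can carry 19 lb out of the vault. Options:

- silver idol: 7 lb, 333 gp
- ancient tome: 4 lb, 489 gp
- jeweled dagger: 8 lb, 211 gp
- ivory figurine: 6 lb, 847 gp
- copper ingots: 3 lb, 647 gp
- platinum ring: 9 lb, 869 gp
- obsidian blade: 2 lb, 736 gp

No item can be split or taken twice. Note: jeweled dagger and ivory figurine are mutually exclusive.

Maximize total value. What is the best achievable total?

By value per lb: obsidian blade 368.00, copper ingots 215.67, ivory figurine 141.17, ancient tome 122.25 lead.
Filling by ratio: ancient tome + ivory figurine + copper ingots + obsidian blade for 2719, with 4 lb left unused.
Dropping ivory figurine frees 6 lb; slotting in platinum ring (9 lb) lifts the total to 2741 at 18 lb.

2741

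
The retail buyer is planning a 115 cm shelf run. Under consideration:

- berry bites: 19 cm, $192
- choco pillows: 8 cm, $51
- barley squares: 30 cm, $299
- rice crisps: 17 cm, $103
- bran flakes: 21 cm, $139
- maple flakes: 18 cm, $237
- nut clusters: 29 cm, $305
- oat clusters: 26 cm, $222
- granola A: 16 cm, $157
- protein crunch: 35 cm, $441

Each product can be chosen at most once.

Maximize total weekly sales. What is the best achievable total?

1282

Taking the top-ratio products first gives berry bites + choco pillows + maple flakes + nut clusters + protein crunch for 1226 (109 cm).
Replace berry bites and choco pillows with barley squares: the trade gains 56 net, giving 1282 at 112 cm.
The spare 3 cm is too small for any remaining product, and no exchange beats 1282.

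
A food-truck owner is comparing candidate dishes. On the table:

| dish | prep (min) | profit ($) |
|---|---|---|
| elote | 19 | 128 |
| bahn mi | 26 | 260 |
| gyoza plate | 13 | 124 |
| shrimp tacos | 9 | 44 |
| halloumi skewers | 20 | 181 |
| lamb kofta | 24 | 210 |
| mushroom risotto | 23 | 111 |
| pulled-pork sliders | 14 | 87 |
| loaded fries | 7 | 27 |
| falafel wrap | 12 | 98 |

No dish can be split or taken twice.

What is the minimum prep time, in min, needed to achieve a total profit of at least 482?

Need the lightest bundle worth ≥ 482.
bahn mi + gyoza plate + falafel wrap reaches 482 using 51 min.
Any bundle with less than 51 min falls short of 482.

51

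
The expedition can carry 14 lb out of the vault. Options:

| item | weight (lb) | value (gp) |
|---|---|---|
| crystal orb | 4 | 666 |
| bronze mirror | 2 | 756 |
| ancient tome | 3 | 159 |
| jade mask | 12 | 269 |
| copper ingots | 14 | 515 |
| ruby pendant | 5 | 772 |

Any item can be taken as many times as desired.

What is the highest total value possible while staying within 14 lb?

Best packing: 7×bronze mirror — 14 lb, 5292 total.
Every other selection either busts 14 lb or fails to beat 5292.

5292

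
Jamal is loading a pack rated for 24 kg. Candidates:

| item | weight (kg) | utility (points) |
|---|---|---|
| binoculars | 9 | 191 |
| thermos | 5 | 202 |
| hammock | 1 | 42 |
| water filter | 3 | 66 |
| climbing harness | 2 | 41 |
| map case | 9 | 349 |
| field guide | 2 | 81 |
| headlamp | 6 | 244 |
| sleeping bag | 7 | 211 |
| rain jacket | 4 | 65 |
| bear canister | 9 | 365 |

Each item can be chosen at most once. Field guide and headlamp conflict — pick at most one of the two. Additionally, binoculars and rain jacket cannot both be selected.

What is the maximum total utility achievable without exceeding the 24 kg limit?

By utility per kg: hammock 42.00, headlamp 40.67, bear canister 40.56, field guide 40.50 lead.
Thermos + hammock + map case + bear canister uses 24 of the 24 kg and totals 958.

958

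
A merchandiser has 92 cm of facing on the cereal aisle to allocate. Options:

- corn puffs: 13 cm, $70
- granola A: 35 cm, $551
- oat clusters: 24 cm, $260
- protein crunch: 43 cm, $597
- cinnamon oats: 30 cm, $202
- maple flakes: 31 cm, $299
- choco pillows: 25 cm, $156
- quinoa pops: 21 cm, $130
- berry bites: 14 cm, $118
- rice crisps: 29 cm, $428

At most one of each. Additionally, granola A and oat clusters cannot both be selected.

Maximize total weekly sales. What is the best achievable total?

1266

Ranking by ratio (weekly sales/cm): granola A 15.74, rice crisps 14.76, protein crunch 13.88, oat clusters 10.83.
Taking granola A + protein crunch + berry bites: 92 cm used, 1266 in weekly sales.
Nothing else feasible within 92 cm beats 1266.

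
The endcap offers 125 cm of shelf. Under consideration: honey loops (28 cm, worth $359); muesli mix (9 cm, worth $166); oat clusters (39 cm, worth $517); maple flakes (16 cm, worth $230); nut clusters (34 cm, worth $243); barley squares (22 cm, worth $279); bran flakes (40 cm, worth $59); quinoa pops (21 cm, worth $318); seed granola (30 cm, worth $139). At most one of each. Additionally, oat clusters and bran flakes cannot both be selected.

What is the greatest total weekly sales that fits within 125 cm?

1639

Density check — muesli mix 18.44, quinoa pops 15.14, maple flakes 14.38, oat clusters 13.26 are the best per cm.
The ratio heuristic lands on honey loops + muesli mix + oat clusters + maple flakes + quinoa pops (1590) but leaves 12 cm idle.
Dropping maple flakes frees 16 cm; slotting in barley squares (22 cm) lifts the total to 1639 at 119 cm.
Next best is honey loops + muesli mix + oat clusters + maple flakes + quinoa pops at 1590 (113 cm) — short by 49.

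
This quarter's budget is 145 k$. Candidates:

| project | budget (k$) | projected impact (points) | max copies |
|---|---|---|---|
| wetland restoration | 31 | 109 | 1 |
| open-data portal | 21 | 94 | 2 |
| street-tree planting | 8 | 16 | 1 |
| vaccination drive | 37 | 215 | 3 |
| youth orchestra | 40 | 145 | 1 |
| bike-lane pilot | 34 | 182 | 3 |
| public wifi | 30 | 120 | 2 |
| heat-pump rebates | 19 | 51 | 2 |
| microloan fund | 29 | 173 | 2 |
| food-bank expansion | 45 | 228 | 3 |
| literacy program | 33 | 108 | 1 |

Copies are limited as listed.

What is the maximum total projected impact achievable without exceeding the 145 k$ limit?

827

The ratio heuristic lands on street-tree planting + 2×vaccination drive + 2×microloan fund (792) but leaves 5 k$ idle.
Replace street-tree planting and 2×microloan fund with vaccination drive + bike-lane pilot: the trade gains 35 net, giving 827 at 145 k$.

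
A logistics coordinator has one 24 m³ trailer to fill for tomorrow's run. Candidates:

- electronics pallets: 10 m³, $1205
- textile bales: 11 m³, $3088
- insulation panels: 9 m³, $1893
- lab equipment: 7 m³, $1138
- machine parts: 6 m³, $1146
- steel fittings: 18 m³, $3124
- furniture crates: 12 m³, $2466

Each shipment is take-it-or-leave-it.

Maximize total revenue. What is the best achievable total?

5554

Density check — textile bales 280.73, insulation panels 210.33, furniture crates 205.50 are the best per m³.
The ratio heuristic lands on textile bales + insulation panels (4981) but leaves 4 m³ idle.
The 9 m³ tied up in insulation panels is better spent on furniture crates — total rises to 5554 (23 m³).
An exhaustive check of the 128 subsets confirms 5554.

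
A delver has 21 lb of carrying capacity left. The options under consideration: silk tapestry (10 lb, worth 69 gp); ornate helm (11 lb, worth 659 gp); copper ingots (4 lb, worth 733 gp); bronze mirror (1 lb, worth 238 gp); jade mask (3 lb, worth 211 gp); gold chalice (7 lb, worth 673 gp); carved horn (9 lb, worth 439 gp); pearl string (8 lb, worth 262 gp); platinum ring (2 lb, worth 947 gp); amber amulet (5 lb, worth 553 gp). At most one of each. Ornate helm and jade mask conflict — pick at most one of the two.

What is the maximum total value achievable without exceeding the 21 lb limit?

3144

The ratio ordering already packs tightly: copper ingots + bronze mirror + gold chalice + platinum ring + amber amulet, 19 lb, 3144.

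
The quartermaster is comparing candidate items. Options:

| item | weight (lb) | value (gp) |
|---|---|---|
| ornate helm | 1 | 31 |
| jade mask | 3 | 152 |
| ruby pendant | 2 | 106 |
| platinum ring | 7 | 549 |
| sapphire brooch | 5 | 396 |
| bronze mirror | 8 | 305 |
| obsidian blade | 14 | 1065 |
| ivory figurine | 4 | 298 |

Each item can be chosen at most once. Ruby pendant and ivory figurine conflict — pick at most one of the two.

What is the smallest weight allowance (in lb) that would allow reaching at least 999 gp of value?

14

Need the lightest bundle worth ≥ 999.
ruby pendant + platinum ring + sapphire brooch: 1051 value at 14 lb.
Any bundle with less than 14 lb falls short of 999.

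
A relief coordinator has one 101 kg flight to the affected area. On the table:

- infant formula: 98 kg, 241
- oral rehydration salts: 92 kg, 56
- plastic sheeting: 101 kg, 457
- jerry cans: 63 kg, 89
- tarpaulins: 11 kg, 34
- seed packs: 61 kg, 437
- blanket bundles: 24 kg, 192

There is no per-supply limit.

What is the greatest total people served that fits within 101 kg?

The ratio ordering already packs tightly: 4×blanket bundles, 96 kg, 768.
That's the maximum — no swap from here does better than 768.

768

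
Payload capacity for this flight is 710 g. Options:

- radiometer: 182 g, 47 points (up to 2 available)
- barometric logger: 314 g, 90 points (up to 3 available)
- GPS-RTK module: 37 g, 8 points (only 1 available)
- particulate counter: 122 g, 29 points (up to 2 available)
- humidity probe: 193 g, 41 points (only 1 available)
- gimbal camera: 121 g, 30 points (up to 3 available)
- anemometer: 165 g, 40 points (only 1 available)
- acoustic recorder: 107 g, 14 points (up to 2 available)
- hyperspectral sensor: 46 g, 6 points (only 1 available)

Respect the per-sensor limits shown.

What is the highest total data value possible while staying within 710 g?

188

By data value per g: barometric logger 0.29, radiometer 0.26, gimbal camera 0.25, anemometer 0.24 lead.
The ratio ordering already packs tightly: 2×barometric logger + GPS-RTK module, 665 g, 188.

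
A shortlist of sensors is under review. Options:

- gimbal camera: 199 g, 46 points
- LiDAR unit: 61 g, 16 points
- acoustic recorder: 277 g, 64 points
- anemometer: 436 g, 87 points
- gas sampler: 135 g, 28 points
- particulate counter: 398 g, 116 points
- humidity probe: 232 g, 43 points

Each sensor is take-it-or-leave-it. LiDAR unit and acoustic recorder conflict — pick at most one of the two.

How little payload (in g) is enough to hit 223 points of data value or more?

Minimise g subject to total data value ≥ 223.
gimbal camera + acoustic recorder + particulate counter reaches 226 using 874 g.
Below 874 g the best achievable stays under 223.

874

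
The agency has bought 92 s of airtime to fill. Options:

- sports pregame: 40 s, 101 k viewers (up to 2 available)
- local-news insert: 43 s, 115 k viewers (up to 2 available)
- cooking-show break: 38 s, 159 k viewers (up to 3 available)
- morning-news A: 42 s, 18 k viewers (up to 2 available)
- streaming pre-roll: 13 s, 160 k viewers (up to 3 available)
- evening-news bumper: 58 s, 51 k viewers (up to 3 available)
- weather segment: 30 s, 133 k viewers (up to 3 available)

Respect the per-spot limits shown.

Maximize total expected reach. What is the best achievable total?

639

A density-first pass picks 3×streaming pre-roll + weather segment — 613 at 69 s.
Replace weather segment with cooking-show break: the trade gains 26 net, giving 639 at 77 s.
That's the maximum — no swap from here does better than 639.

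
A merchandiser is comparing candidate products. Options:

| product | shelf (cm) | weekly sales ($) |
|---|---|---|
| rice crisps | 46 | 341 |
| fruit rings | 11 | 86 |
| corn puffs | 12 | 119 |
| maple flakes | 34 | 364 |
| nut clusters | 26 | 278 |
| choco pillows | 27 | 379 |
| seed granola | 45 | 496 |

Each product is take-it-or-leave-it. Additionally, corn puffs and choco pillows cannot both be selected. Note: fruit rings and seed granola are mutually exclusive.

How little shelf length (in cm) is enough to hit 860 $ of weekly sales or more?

72

Need the lightest bundle worth ≥ 860.
choco pillows + seed granola: 875 weekly sales at 72 cm.
Below 72 cm the best achievable stays under 860.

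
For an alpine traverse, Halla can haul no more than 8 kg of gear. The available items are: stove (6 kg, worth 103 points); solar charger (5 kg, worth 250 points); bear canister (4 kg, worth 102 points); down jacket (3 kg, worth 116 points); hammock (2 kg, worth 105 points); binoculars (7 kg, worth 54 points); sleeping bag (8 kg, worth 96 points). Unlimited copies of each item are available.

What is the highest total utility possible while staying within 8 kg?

Ranking by ratio (utility/kg): hammock 52.50, solar charger 50.00, down jacket 38.67, bear canister 25.50.
Best packing: 4×hammock — 8 kg, 420 total.

420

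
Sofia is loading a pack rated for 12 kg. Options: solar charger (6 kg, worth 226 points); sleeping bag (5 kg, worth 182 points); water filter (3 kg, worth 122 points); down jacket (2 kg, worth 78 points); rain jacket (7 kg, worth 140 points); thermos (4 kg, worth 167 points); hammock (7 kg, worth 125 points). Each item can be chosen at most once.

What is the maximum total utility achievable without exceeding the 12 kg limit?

471

A density-first pass picks water filter + down jacket + thermos — 367 at 9 kg.
The 2 kg tied up in down jacket is better spent on sleeping bag — total rises to 471 (12 kg).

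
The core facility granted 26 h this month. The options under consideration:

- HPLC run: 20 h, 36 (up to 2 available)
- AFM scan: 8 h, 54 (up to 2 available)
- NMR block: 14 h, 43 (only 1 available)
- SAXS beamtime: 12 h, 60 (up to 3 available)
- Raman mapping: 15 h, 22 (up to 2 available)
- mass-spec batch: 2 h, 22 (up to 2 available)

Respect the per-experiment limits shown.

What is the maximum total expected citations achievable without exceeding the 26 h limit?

A density-first pass picks 2×AFM scan + 2×mass-spec batch — 152 at 20 h.
The 8 h tied up in AFM scan is better spent on SAXS beamtime — total rises to 158 (24 h).

158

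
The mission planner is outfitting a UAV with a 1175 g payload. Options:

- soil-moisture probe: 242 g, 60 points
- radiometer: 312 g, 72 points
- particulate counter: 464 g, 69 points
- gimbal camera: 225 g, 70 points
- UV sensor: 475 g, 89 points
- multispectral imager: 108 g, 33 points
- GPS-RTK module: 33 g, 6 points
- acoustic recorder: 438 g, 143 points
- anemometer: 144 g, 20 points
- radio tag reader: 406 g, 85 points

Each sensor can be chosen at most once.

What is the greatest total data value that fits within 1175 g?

326

Greedy by ratio would take soil-moisture probe + gimbal camera + multispectral imager + GPS-RTK module + acoustic recorder: 1046 g used, total 312.
Replace GPS-RTK module with anemometer: the trade gains 14 net, giving 326 at 1157 g.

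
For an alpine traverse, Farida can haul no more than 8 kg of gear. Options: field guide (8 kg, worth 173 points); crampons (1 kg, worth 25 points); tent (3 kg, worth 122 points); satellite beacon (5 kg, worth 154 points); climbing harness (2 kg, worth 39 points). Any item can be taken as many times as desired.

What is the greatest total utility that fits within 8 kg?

Best packing: 2×crampons + 2×tent — 8 kg, 294 total.
No other feasible combination exceeds 294.

294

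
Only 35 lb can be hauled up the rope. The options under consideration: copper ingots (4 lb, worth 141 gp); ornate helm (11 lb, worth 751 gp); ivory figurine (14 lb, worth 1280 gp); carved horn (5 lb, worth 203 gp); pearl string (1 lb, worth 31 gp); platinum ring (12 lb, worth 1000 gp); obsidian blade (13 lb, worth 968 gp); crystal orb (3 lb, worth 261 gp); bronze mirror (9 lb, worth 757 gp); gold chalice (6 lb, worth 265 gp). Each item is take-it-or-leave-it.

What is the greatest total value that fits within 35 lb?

3037

By value per lb: ivory figurine 91.43, crystal orb 87.00, bronze mirror 84.11, platinum ring 83.33 lead.
Greedy by ratio would take ivory figurine + pearl string + crystal orb + bronze mirror + gold chalice: 33 lb used, total 2594.
Replace pearl string and crystal orb and gold chalice with platinum ring: the trade gains 443 net, giving 3037 at 35 lb.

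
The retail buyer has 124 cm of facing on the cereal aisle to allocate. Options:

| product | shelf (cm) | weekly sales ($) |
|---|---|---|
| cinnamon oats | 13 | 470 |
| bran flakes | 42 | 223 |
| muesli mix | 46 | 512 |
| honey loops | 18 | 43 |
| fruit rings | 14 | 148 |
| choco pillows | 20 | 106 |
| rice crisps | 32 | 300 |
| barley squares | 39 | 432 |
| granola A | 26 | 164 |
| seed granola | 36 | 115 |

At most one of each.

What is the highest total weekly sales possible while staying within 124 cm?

1578

Density check — cinnamon oats 36.15, muesli mix 11.13, barley squares 11.08 are the best per cm.
Taking the top-ratio products first gives cinnamon oats + muesli mix + fruit rings + barley squares for 1562 (112 cm).
The 14 cm tied up in fruit rings is better spent on granola A — total rises to 1578 (124 cm).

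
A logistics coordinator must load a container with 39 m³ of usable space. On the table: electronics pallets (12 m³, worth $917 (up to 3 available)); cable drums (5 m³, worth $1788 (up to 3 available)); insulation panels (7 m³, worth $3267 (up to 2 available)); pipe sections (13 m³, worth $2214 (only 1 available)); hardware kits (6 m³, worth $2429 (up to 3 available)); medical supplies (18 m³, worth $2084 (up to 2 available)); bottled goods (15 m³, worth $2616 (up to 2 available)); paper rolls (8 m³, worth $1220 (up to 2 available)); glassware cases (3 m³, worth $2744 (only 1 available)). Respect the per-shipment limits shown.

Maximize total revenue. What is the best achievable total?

By revenue per m³: glassware cases 914.67, insulation panels 466.71, hardware kits 404.83 lead.
A density-first pass picks 2×insulation panels + 3×hardware kits + glassware cases — 16565 at 35 m³.
The 6 m³ tied up in hardware kits is better spent on 2×cable drums — total rises to 17712 (39 m³).
No other feasible combination exceeds 17712.

17712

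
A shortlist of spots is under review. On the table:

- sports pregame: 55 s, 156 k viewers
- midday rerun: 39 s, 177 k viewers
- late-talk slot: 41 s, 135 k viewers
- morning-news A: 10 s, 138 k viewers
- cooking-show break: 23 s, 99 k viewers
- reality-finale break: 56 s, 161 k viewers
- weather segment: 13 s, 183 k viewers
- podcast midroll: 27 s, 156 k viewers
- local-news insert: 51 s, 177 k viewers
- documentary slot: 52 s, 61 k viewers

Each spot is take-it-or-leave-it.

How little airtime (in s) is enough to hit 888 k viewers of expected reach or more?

153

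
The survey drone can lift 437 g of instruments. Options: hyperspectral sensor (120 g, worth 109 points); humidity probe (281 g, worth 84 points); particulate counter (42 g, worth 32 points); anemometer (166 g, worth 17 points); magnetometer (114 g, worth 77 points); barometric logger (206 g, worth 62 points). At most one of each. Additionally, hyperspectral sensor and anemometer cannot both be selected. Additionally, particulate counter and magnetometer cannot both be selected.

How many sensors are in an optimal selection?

3

The maximum data value within 437 g is 203.
For example hyperspectral sensor + particulate counter + barometric logger achieves it, using 368 g.
Any selection reaching 203 contains exactly 3 sensors.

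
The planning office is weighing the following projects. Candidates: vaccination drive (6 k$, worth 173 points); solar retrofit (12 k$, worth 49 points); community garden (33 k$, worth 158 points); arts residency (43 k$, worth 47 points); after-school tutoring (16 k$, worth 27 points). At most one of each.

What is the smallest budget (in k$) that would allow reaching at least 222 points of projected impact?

18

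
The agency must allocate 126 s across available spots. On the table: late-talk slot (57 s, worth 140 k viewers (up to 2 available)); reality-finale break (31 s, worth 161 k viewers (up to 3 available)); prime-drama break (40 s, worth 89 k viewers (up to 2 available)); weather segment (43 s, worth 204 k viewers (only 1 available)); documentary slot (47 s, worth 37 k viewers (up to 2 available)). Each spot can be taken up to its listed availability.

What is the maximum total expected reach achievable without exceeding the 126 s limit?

526

Greedy by ratio would take 3×reality-finale break: 93 s used, total 483.
The 31 s tied up in reality-finale break is better spent on weather segment — total rises to 526 (105 s).
The spare 21 s is too small for any remaining spot, and no exchange beats 526.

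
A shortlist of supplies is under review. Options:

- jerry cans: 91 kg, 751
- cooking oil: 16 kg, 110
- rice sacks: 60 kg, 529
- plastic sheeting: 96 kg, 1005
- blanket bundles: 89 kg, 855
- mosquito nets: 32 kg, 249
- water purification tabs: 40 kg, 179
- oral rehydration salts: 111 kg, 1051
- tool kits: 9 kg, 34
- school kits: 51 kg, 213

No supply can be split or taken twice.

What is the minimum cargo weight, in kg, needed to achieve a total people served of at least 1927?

Need the lightest bundle worth ≥ 1927.
Taking cooking oil + plastic sheeting + blanket bundles gives 1970 (≥ 1927) for 201 kg.
Below 201 kg the best achievable stays under 1927.

201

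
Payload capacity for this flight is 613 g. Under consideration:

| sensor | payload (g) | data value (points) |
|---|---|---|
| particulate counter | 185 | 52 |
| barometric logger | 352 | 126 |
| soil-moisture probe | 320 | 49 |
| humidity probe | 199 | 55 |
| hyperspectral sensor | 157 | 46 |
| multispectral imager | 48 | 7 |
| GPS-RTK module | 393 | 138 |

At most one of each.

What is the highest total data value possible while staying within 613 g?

193

Taking the top-ratio sensors first gives barometric logger + hyperspectral sensor + multispectral imager for 179 (557 g).
But humidity probe + GPS-RTK module fits in 592 g and reaches 193.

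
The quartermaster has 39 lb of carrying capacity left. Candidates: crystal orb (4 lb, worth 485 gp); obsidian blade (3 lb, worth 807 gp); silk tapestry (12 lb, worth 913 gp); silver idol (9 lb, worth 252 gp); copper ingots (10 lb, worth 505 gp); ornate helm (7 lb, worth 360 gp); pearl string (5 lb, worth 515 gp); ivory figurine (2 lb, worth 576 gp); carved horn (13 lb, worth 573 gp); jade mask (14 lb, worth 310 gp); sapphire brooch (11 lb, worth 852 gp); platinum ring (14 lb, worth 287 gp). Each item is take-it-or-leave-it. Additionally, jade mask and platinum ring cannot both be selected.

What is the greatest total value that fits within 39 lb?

4148

Taking crystal orb + obsidian blade + silk tapestry + pearl string + ivory figurine + sapphire brooch: 37 lb used, 4148 in value.
An exhaustive check of the 4096 subsets confirms 4148.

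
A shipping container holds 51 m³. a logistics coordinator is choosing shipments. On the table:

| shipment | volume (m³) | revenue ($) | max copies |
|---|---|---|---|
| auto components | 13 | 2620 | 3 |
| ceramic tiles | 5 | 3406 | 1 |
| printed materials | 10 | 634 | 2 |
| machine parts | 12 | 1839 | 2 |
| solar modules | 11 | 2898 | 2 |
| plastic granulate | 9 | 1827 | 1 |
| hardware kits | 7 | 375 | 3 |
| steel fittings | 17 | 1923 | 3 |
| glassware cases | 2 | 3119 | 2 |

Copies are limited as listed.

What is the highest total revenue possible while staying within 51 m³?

18435

Taking the top-ratio shipments first gives ceramic tiles + printed materials + 2×solar modules + plastic granulate + 2×glassware cases for 17901 (50 m³).
The 19 m³ tied up in printed materials and plastic granulate is better spent on auto components + hardware kits — total rises to 18435 (51 m³).
No other feasible combination exceeds 18435.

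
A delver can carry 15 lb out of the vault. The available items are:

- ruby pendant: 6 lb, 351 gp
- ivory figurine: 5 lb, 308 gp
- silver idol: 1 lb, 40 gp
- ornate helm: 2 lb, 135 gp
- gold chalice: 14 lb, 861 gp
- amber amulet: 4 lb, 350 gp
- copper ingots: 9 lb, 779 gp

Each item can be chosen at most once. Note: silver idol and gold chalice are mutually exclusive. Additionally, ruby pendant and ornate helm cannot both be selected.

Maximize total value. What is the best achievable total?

The ratio ordering already packs tightly: ornate helm + amber amulet + copper ingots, 15 lb, 1264.
Runner-up silver idol + amber amulet + copper ingots tops out at 1169.

1264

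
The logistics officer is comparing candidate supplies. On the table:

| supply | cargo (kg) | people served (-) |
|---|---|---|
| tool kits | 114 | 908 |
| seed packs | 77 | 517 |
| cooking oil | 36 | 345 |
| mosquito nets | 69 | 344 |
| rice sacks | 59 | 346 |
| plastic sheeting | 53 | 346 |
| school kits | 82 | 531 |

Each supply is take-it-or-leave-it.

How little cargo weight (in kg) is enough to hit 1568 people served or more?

Need the lightest bundle worth ≥ 1568.
Taking tool kits + cooking oil + plastic sheeting gives 1599 (≥ 1568) for 203 kg.
Any bundle with less than 203 kg falls short of 1568.

203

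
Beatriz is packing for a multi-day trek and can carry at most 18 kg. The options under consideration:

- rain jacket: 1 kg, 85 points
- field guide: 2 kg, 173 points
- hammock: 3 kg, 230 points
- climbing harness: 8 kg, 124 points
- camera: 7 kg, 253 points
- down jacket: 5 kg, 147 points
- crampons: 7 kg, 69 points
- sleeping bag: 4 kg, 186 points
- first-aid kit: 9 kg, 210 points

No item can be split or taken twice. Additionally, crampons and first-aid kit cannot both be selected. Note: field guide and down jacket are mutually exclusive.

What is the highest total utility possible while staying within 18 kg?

927

Rain jacket + field guide + hammock + camera + sleeping bag uses 17 of the 18 kg and totals 927.
An exhaustive check of the 512 subsets confirms 927.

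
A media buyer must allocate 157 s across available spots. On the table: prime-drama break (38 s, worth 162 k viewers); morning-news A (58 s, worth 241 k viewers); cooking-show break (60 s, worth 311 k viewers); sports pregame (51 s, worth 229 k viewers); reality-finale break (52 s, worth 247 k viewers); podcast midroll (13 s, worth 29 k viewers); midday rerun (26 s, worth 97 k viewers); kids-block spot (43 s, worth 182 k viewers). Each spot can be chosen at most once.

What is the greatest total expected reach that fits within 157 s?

740

Density check — cooking-show break 5.18, reality-finale break 4.75, sports pregame 4.49, prime-drama break 4.26 are the best per s.
A density-first pass picks prime-drama break + cooking-show break + reality-finale break — 720 at 150 s.
Replace prime-drama break with kids-block spot: the trade gains 20 net, giving 740 at 155 s.
The spare 2 s is too small for any remaining spot, and no exchange beats 740.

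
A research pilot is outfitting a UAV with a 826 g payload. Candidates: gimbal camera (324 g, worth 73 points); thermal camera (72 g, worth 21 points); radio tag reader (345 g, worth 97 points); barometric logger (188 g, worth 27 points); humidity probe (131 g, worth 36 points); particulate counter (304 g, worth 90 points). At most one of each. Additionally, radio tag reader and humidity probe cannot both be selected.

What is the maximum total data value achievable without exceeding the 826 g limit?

208

Best packing: thermal camera + radio tag reader + particulate counter — 721 g, 208 total.
The closest alternative, gimbal camera + humidity probe + particulate counter, reaches only 199.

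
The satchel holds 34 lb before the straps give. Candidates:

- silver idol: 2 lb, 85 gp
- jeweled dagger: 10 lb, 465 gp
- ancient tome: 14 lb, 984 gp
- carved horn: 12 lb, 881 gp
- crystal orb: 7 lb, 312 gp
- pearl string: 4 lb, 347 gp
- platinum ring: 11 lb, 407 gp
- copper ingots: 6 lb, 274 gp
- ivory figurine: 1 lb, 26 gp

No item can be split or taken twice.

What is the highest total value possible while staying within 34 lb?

2323

The ratio ordering already packs tightly: silver idol + ancient tome + carved horn + pearl string + ivory figurine, 33 lb, 2323.
The closest alternative, silver idol + ancient tome + carved horn + pearl string, reaches only 2297.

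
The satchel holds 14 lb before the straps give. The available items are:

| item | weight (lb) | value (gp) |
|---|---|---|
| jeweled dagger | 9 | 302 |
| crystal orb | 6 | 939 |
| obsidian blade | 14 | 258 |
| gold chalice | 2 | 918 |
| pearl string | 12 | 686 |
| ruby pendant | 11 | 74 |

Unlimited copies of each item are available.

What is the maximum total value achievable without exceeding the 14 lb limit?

6426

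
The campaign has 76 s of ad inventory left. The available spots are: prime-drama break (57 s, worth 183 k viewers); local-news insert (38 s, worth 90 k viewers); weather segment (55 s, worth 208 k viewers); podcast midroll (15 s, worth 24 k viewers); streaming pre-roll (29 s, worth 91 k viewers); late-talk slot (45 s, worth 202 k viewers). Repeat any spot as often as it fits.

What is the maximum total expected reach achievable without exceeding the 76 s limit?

293

The ratio ordering already packs tightly: streaming pre-roll + late-talk slot, 74 s, 293.
That's the maximum — no swap from here does better than 293.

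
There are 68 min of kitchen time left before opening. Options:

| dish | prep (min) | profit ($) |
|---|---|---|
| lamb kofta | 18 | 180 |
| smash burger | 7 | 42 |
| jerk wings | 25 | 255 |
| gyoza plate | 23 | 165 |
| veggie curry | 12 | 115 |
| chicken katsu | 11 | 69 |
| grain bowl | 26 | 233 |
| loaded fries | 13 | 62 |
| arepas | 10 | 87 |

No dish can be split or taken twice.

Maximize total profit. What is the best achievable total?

637

Ranking by ratio (profit/min): jerk wings 10.20, lamb kofta 10.00, veggie curry 9.58, grain bowl 8.96.
Lamb kofta + jerk wings + veggie curry + arepas uses 65 of the 68 min and totals 637.
Runner-up lamb kofta + jerk wings + veggie curry + chicken katsu tops out at 619.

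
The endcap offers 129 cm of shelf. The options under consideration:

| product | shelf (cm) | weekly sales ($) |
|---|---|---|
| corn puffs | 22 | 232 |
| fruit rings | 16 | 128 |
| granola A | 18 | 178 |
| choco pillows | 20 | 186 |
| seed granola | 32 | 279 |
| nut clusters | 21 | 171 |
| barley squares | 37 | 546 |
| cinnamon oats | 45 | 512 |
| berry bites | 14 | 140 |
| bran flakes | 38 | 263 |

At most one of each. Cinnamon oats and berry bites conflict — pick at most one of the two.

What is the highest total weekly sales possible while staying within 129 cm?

Best packing: corn puffs + choco pillows + barley squares + cinnamon oats — 124 cm, 1476 total.

1476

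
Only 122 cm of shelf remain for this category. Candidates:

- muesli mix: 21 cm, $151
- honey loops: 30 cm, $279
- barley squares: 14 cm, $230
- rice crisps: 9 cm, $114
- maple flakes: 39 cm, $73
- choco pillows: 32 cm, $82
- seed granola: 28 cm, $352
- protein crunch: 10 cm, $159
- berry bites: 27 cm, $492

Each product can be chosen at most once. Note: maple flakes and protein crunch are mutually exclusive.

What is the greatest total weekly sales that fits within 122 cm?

1626

Ranking by ratio (weekly sales/cm): berry bites 18.22, barley squares 16.43, protein crunch 15.90, rice crisps 12.67.
Best packing: honey loops + barley squares + rice crisps + seed granola + protein crunch + berry bites — 118 cm, 1626 total.
That's the maximum — no feasible swap from here does better than 1626.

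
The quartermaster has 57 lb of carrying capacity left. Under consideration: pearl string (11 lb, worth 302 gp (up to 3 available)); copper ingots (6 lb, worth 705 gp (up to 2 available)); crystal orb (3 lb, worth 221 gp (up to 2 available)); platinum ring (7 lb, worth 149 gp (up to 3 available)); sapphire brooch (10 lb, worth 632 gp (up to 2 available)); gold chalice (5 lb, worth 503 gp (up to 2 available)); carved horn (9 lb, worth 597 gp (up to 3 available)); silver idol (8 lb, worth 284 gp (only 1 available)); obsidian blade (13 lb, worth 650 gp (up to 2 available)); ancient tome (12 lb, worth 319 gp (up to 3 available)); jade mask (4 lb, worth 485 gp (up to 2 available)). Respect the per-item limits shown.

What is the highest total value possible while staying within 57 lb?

Ranking by ratio (value/lb): jade mask 121.25, copper ingots 117.50, gold chalice 100.60, crystal orb 73.67.
A density-first pass picks 2×copper ingots + 2×crystal orb + 2×gold chalice + 2×carved horn + 2×jade mask — 5022 at 54 lb.
Replace 2×crystal orb with carved horn: the trade gains 155 net, giving 5177 at 57 lb.
That's the maximum — no swap from here does better than 5177.

5177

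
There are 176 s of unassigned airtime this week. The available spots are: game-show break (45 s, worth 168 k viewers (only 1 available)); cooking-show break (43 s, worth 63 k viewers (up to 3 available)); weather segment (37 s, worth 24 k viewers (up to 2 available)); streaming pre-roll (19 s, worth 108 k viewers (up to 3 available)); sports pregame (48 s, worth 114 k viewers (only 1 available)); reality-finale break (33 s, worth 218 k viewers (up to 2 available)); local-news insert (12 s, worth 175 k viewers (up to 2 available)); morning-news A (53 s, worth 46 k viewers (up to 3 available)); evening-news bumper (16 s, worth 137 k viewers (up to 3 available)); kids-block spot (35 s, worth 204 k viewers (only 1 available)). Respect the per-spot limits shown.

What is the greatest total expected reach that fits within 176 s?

1413

A density-first pass picks 2×reality-finale break + 2×local-news insert + 3×evening-news bumper + kids-block spot — 1401 at 173 s.
The 35 s tied up in kids-block spot is better spent on 2×streaming pre-roll — total rises to 1413 (176 s).
Every other selection either busts 176 s or exceeds an availability limit or fails to beat 1413.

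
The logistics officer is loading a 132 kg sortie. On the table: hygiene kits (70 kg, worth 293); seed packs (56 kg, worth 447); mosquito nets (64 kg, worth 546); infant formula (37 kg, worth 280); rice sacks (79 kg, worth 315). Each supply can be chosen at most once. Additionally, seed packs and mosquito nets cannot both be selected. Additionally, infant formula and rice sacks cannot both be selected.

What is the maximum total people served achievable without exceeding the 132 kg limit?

826

Ranking by ratio (people served/kg): mosquito nets 8.53, seed packs 7.98, infant formula 7.57, hygiene kits 4.19.
Taking mosquito nets + infant formula: 101 kg used, 826 in people served.
The spare 31 kg is too small for any remaining supply, and no feasible exchange beats 826.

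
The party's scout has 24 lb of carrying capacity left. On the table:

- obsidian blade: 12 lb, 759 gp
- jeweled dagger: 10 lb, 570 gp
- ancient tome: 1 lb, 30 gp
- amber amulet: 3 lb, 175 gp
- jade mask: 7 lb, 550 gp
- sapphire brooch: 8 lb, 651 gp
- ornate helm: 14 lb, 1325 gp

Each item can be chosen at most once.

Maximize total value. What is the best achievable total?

Ranking by ratio (value/lb): ornate helm 94.64, sapphire brooch 81.38, jade mask 78.57.
A density-first pass picks ancient tome + sapphire brooch + ornate helm — 2006 at 23 lb.
Replace ancient tome and sapphire brooch with amber amulet + jade mask: the trade gains 44 net, giving 2050 at 24 lb.
The closest alternative, ancient tome + sapphire brooch + ornate helm, reaches only 2006.

2050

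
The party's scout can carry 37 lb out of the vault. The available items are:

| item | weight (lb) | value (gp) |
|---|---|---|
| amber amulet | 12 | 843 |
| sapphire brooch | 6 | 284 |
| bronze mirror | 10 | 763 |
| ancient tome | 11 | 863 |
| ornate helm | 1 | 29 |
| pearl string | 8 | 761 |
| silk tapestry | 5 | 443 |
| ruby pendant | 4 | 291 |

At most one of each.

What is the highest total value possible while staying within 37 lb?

Density check — pearl string 95.12, silk tapestry 88.60, ancient tome 78.45, bronze mirror 76.30 are the best per lb.
Filling by ratio: bronze mirror + ancient tome + ornate helm + pearl string + silk tapestry for 2859, with 2 lb left unused.
Replace bronze mirror with amber amulet: the trade gains 80 net, giving 2939 at 37 lb.
Runner-up amber amulet + ancient tome + pearl string + silk tapestry tops out at 2910.

2939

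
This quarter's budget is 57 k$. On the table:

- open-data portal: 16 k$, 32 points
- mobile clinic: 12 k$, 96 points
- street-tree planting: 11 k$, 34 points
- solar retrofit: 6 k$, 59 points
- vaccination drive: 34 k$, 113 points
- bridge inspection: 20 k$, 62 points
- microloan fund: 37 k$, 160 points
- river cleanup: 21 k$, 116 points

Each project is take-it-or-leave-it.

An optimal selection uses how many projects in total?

3

Best achievable projected impact is 315.
One optimal bundle: mobile clinic + solar retrofit + microloan fund (55 k$).
Every optimal selection uses 3 projects.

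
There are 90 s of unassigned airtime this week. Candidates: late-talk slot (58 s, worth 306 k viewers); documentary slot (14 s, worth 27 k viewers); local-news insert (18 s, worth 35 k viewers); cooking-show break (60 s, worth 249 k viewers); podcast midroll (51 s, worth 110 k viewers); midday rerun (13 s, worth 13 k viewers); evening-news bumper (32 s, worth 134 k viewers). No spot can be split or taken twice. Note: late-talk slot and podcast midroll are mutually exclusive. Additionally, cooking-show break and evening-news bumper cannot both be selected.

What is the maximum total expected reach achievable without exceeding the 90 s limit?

Best packing: late-talk slot + evening-news bumper — 90 s, 440 total.
Next best is late-talk slot + documentary slot + local-news insert at 368 (90 s) — short by 72.

440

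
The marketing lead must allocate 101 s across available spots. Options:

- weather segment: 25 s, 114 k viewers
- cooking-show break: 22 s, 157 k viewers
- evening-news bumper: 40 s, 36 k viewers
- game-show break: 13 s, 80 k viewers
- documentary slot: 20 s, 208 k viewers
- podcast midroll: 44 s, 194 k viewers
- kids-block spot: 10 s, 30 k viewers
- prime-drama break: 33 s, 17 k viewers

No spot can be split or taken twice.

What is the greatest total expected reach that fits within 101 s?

Filling by ratio: weather segment + cooking-show break + game-show break + documentary slot + kids-block spot for 589, with 11 s left unused.
Dropping weather segment and kids-block spot frees 35 s; slotting in podcast midroll (44 s) lifts the total to 639 at 99 s.

639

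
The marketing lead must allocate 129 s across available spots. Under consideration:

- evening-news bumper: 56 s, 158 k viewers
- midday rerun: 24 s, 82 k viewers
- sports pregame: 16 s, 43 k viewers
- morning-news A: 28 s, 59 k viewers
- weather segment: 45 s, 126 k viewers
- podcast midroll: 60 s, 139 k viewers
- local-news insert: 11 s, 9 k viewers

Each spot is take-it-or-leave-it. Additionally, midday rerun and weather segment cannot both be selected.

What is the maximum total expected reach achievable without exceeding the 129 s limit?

Evening-news bumper + morning-news A + weather segment uses 129 of the 129 s and totals 343.
Nothing else feasible within 129 s beats 343.

343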